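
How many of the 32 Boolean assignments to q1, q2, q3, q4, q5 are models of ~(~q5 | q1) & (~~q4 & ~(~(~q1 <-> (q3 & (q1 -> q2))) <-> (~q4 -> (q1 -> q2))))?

2

Initial set: {(~(~q5 | q1) & (~~q4 & ~(~(~q1 <-> (q3 & (q1 -> q2))) <-> (~q4 -> (q1 -> q2)))))}.
(~(~q5 | q1) & (~~q4 & ~(~(~q1 <-> (q3 & (q1 -> q2))) <-> (~q4 -> (q1 -> q2))))): α-rule — add ~(~q5 | q1), (~~q4 & ~(~(~q1 <-> (q3 & (q1 -> q2))) <-> (~q4 -> (q1 -> q2)))).
~(~q5 | q1): α-rule — add ~~q5, ~q1.
(~~q4 & ~(~(~q1 <-> (q3 & (q1 -> q2))) <-> (~q4 -> (q1 -> q2)))): α-rule — add ~~q4, ~(~(~q1 <-> (q3 & (q1 -> q2))) <-> (~q4 -> (q1 -> q2))).
~~q4: drop double negation, giving q4.
~(~(~q1 <-> (q3 & (q1 -> q2))) <-> (~q4 -> (q1 -> q2))): β-rule — branch into ~(~q1 <-> (q3 & (q1 -> q2))), ~(~q4 -> (q1 -> q2))  //  ~~(~q1 <-> (q3 & (q1 -> q2))), (~q4 -> (q1 -> q2)).
  branch 1 (add ~(~q1 <-> (q3 & (q1 -> q2))), ~(~q4 -> (q1 -> q2))):
    ~(~q4 -> (q1 -> q2)): α-rule — add ~q4, ~(q1 -> q2).
    × closes — contains both q4 and ~q4.
  branch 2 (add ~~(~q1 <-> (q3 & (q1 -> q2))), (~q4 -> (q1 -> q2))):
    ~~(~q1 <-> (q3 & (q1 -> q2))): β-rule — branch into ~q1, (q3 & (q1 -> q2))  //  ~~q1, ~(q3 & (q1 -> q2)).
      branch 2.1 (add ~q1, (q3 & (q1 -> q2))):
        (q3 & (q1 -> q2)): α-rule — add q3, (q1 -> q2).
        (~q4 -> (q1 -> q2)): β-rule — branch into ~~q4  //  (q1 -> q2).
          branch 2.1.1 (add ~~q4):
            (q1 -> q2): β-rule — branch into ~q1  //  q2.
              branch 2.1.1.1 (add ~q1):
                ○ open, literals {q1=0, q3=1, q4=1, q5=1}.
              branch 2.1.1.2 (add q2):
                ○ open, literals {q1=0, q2=1, q3=1, q4=1, q5=1}.
          branch 2.1.2 (add (q1 -> q2)):
            (q1 -> q2): β-rule — branch into ~q1  //  q2.
              branch 2.1.2.1 (add ~q1):
                (q1 -> q2): β-rule — branch into ~q1  //  q2.
                  branch 2.1.2.1.1 (add ~q1):
                    ○ open, literals {q1=0, q3=1, q4=1, q5=1}.
                  branch 2.1.2.1.2 (add q2):
                    ○ open, literals {q1=0, q2=1, q3=1, q4=1, q5=1}.
              branch 2.1.2.2 (add q2):
                (q1 -> q2): β-rule — branch into ~q1  //  q2.
                  branch 2.1.2.2.1 (add ~q1):
                    ○ open, literals {q1=0, q2=1, q3=1, q4=1, q5=1}.
                  branch 2.1.2.2.2 (add q2):
                    ○ open, literals {q1=0, q2=1, q3=1, q4=1, q5=1}.
      branch 2.2 (add ~~q1, ~(q3 & (q1 -> q2))):
        × closes — contains both q1 and ~q1.
2 branches closed, 6 open.
Each open branch fixes some atoms; the unmentioned ones are free. Counting distinct full assignments: branch {q1=0, q3=1, q4=1, q5=1} (q2) contributes 2 new; branch {q1=0, q2=1, q3=1, q4=1, q5=1} (none free) contributes 0 new; branch {q1=0, q3=1, q4=1, q5=1} (q2) contributes 0 new; branch {q1=0, q2=1, q3=1, q4=1, q5=1} (none free) contributes 0 new; branch {q1=0, q2=1, q3=1, q4=1, q5=1} (none free) contributes 0 new; branch {q1=0, q2=1, q3=1, q4=1, q5=1} (none free) contributes 0 new. Total: 2.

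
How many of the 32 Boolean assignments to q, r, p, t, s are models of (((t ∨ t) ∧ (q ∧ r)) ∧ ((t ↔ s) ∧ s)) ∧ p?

1

Initial set: {((((t ∨ t) ∧ (q ∧ r)) ∧ ((t ↔ s) ∧ s)) ∧ p)}.
((((t ∨ t) ∧ (q ∧ r)) ∧ ((t ↔ s) ∧ s)) ∧ p): α-rule — add (((t ∨ t) ∧ (q ∧ r)) ∧ ((t ↔ s) ∧ s)), p.
(((t ∨ t) ∧ (q ∧ r)) ∧ ((t ↔ s) ∧ s)): α-rule — add ((t ∨ t) ∧ (q ∧ r)), ((t ↔ s) ∧ s).
((t ∨ t) ∧ (q ∧ r)): α-rule — add (t ∨ t), (q ∧ r).
((t ↔ s) ∧ s): α-rule — add (t ↔ s), s.
(q ∧ r): α-rule — add q, r.
(t ∨ t): β-rule — branch into t  //  t.
  branch 1 (add t):
    (t ↔ s): β-rule — branch into t, s  //  ¬t, ¬s.
      branch 1.1 (add t, s):
        ○ open, literals {p=T, q=T, r=T, s=T, t=T}.
      branch 1.2 (add ¬t, ¬s):
        × closes — contains both t and ¬t.
  branch 2 (add t):
    (t ↔ s): β-rule — branch into t, s  //  ¬t, ¬s.
      branch 2.1 (add t, s):
        ○ open, literals {p=T, q=T, r=T, s=T, t=T}.
      branch 2.2 (add ¬t, ¬s):
        × closes — contains both t and ¬t.
2 branches closed, 2 open.
Each open branch fixes some atoms; the unmentioned ones are free. Counting distinct full assignments: branch {p=T, q=T, r=T, s=T, t=T} (none free) contributes 1 new; branch {p=T, q=T, r=T, s=T, t=T} (none free) contributes 0 new. Total: 1.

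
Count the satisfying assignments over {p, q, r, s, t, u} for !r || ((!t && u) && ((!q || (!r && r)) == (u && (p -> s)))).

Initial set: {(!r || ((!t && u) && ((!q || (!r && r)) == (u && (p -> s)))))}.
(!r || ((!t && u) && ((!q || (!r && r)) == (u && (p -> s))))): β-rule — branch into !r  //  ((!t && u) && ((!q || (!r && r)) == (u && (p -> s)))).
  branch 1 (add !r):
    ○ open, literals {r=F}.
  branch 2 (add ((!t && u) && ((!q || (!r && r)) == (u && (p -> s))))):
    ((!t && u) && ((!q || (!r && r)) == (u && (p -> s)))): α-rule — add (!t && u), ((!q || (!r && r)) == (u && (p -> s))).
    (!t && u): α-rule — add !t, u.
    ((!q || (!r && r)) == (u && (p -> s))): β-rule — branch into (!q || (!r && r)), (u && (p -> s))  //  !(!q || (!r && r)), !(u && (p -> s)).
      branch 2.1 (add (!q || (!r && r)), (u && (p -> s))):
        (u && (p -> s)): α-rule — add u, (p -> s).
        (!q || (!r && r)): β-rule — branch into !q  //  (!r && r).
          branch 2.1.1 (add !q):
            (p -> s): β-rule — branch into !p  //  s.
              branch 2.1.1.1 (add !p):
                ○ open, literals {p=F, q=F, t=F, u=T}.
              branch 2.1.1.2 (add s):
                ○ open, literals {q=F, s=T, t=F, u=T}.
          branch 2.1.2 (add (!r && r)):
            (!r && r): α-rule — add !r, r.
            × closes — contains both r and !r.
      branch 2.2 (add !(!q || (!r && r)), !(u && (p -> s))):
        !(!q || (!r && r)): α-rule — add !!q, !(!r && r).
        !(u && (p -> s)): β-rule — branch into !u  //  !(p -> s).
          branch 2.2.1 (add !u):
            × closes — contains both u and !u.
          branch 2.2.2 (add !(p -> s)):
            !(p -> s): α-rule — add p, !s.
            !(!r && r): β-rule — branch into !!r  //  !r.
              branch 2.2.2.1 (add !!r):
                ○ open, literals {p=T, q=T, r=T, s=F, t=F, u=T}.
              branch 2.2.2.2 (add !r):
                ○ open, literals {p=T, q=T, r=F, s=F, t=F, u=T}.
2 branches closed, 5 open.
Each open branch fixes some atoms; the unmentioned ones are free. Counting distinct full assignments: branch {r=F} (p, q, s, t, u) contributes 32 new; branch {p=F, q=F, t=F, u=T} (r, s) contributes 2 new; branch {q=F, s=T, t=F, u=T} (p, r) contributes 1 new; branch {p=T, q=T, r=T, s=F, t=F, u=T} (none free) contributes 1 new; branch {p=T, q=T, r=F, s=F, t=F, u=T} (none free) contributes 0 new. Total: 36.

36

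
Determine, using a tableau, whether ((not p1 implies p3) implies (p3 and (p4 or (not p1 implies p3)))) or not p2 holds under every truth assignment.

Not valid

Assume the negation and expand:
Initial set: {not (((not p1 implies p3) implies (p3 and (p4 or (not p1 implies p3)))) or not p2)}.
not (((not p1 implies p3) implies (p3 and (p4 or (not p1 implies p3)))) or not p2): α-rule — add not ((not p1 implies p3) implies (p3 and (p4 or (not p1 implies p3)))), not not p2.
not ((not p1 implies p3) implies (p3 and (p4 or (not p1 implies p3)))): α-rule — add (not p1 implies p3), not (p3 and (p4 or (not p1 implies p3))).
(not p1 implies p3): β-rule — branch into not not p1  //  p3.
  branch 1 (add not not p1):
    not (p3 and (p4 or (not p1 implies p3))): β-rule — branch into not p3  //  not (p4 or (not p1 implies p3)).
      branch 1.1 (add not p3):
        ○ open, literals {p1=true, p2=true, p3=false}.
      branch 1.2 (add not (p4 or (not p1 implies p3))):
        not (p4 or (not p1 implies p3)): α-rule — add not p4, not (not p1 implies p3).
        not (not p1 implies p3): α-rule — add not p1, not p3.
        × closes — contains both p1 and not p1.
  branch 2 (add p3):
    not (p3 and (p4 or (not p1 implies p3))): β-rule — branch into not p3  //  not (p4 or (not p1 implies p3)).
      branch 2.1 (add not p3):
        × closes — contains both p3 and not p3.
      branch 2.2 (add not (p4 or (not p1 implies p3))):
        not (p4 or (not p1 implies p3)): α-rule — add not p4, not (not p1 implies p3).
        not (not p1 implies p3): α-rule — add not p1, not p3.
        × closes — contains both p3 and not p3.
3 branches closed, 1 open.
An open branch gives a countermodel: p1=true, p2=true, p3=false (unmentioned atoms arbitrary); under it the original formula is false.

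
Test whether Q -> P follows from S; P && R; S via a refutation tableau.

Yes

Initial set: {T S; T (P && R); T S; F (Q -> P)}.
T (P && R): α-rule — add T P, T R.
F (Q -> P): α-rule — add T Q, F P.
× closes — contains both P and !P.
All 1 branch closes.
Every branch closed, so the premises entail the conclusion.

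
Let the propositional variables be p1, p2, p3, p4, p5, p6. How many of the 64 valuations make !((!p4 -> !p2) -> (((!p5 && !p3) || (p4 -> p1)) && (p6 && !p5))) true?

Initial set: {T !((!p4 -> !p2) -> (((!p5 && !p3) || (p4 -> p1)) && (p6 && !p5)))}.
T !((!p4 -> !p2) -> (((!p5 && !p3) || (p4 -> p1)) && (p6 && !p5))): α-rule — add T (!p4 -> !p2), F (((!p5 && !p3) || (p4 -> p1)) && (p6 && !p5)).
T (!p4 -> !p2): β-rule — branch into F !p4  //  T !p2.
  branch 1 (add F !p4):
    F (((!p5 && !p3) || (p4 -> p1)) && (p6 && !p5)): β-rule — branch into F ((!p5 && !p3) || (p4 -> p1))  //  F (p6 && !p5).
      branch 1.1 (add F ((!p5 && !p3) || (p4 -> p1))):
        F ((!p5 && !p3) || (p4 -> p1)): α-rule — add F (!p5 && !p3), F (p4 -> p1).
        F (p4 -> p1): α-rule — add T p4, F p1.
        F (!p5 && !p3): β-rule — branch into F !p5  //  F !p3.
          branch 1.1.1 (add F !p5):
            ○ open, literals {p1=0, p4=1, p5=1}.
          branch 1.1.2 (add F !p3):
            ○ open, literals {p1=0, p3=1, p4=1}.
      branch 1.2 (add F (p6 && !p5)):
        F (p6 && !p5): β-rule — branch into F p6  //  F !p5.
          branch 1.2.1 (add F p6):
            ○ open, literals {p4=1, p6=0}.
          branch 1.2.2 (add F !p5):
            ○ open, literals {p4=1, p5=1}.
  branch 2 (add T !p2):
    F (((!p5 && !p3) || (p4 -> p1)) && (p6 && !p5)): β-rule — branch into F ((!p5 && !p3) || (p4 -> p1))  //  F (p6 && !p5).
      branch 2.1 (add F ((!p5 && !p3) || (p4 -> p1))):
        F ((!p5 && !p3) || (p4 -> p1)): α-rule — add F (!p5 && !p3), F (p4 -> p1).
        F (p4 -> p1): α-rule — add T p4, F p1.
        F (!p5 && !p3): β-rule — branch into F !p5  //  F !p3.
          branch 2.1.1 (add F !p5):
            ○ open, literals {p1=0, p2=0, p4=1, p5=1}.
          branch 2.1.2 (add F !p3):
            ○ open, literals {p1=0, p2=0, p3=1, p4=1}.
      branch 2.2 (add F (p6 && !p5)):
        F (p6 && !p5): β-rule — branch into F p6  //  F !p5.
          branch 2.2.1 (add F p6):
            ○ open, literals {p2=0, p6=0}.
          branch 2.2.2 (add F !p5):
            ○ open, literals {p2=0, p5=1}.
0 branches closed, 8 open.
Each open branch fixes some atoms; the unmentioned ones are free. Counting distinct full assignments: branch {p1=0, p4=1, p5=1} (p2, p3, p6) contributes 8 new; branch {p1=0, p3=1, p4=1} (p2, p5, p6) contributes 4 new; branch {p4=1, p6=0} (p1, p2, p3, p5) contributes 10 new; branch {p4=1, p5=1} (p1, p2, p3, p6) contributes 4 new; branch {p1=0, p2=0, p4=1, p5=1} (p3, p6) contributes 0 new; branch {p1=0, p2=0, p3=1, p4=1} (p5, p6) contributes 0 new; branch {p2=0, p6=0} (p1, p3, p4, p5) contributes 8 new; branch {p2=0, p5=1} (p1, p3, p4, p6) contributes 4 new. Total: 38.

38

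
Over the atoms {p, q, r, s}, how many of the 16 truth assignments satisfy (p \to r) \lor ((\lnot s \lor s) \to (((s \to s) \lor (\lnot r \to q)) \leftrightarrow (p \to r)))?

Initial set: {((p \to r) \lor ((\lnot s \lor s) \to (((s \to s) \lor (\lnot r \to q)) \leftrightarrow (p \to r))))}.
((p \to r) \lor ((\lnot s \lor s) \to (((s \to s) \lor (\lnot r \to q)) \leftrightarrow (p \to r)))): β-rule — branch into (p \to r)  //  ((\lnot s \lor s) \to (((s \to s) \lor (\lnot r \to q)) \leftrightarrow (p \to r))).
  branch 1 (add (p \to r)):
    (p \to r): β-rule — branch into \lnot p  //  r.
      branch 1.1 (add \lnot p):
        ○ open, literals {p=0}.
      branch 1.2 (add r):
        ○ open, literals {r=1}.
  branch 2 (add ((\lnot s \lor s) \to (((s \to s) \lor (\lnot r \to q)) \leftrightarrow (p \to r)))):
    ((\lnot s \lor s) \to (((s \to s) \lor (\lnot r \to q)) \leftrightarrow (p \to r))): β-rule — branch into \lnot (\lnot s \lor s)  //  (((s \to s) \lor (\lnot r \to q)) \leftrightarrow (p \to r)).
      branch 2.1 (add \lnot (\lnot s \lor s)):
        \lnot (\lnot s \lor s): α-rule — add \lnot \lnot s, \lnot s.
        × closes — contains both s and \lnot s.
      branch 2.2 (add (((s \to s) \lor (\lnot r \to q)) \leftrightarrow (p \to r))):
        (((s \to s) \lor (\lnot r \to q)) \leftrightarrow (p \to r)): β-rule — branch into ((s \to s) \lor (\lnot r \to q)), (p \to r)  //  \lnot ((s \to s) \lor (\lnot r \to q)), \lnot (p \to r).
          branch 2.2.1 (add ((s \to s) \lor (\lnot r \to q)), (p \to r)):
            ((s \to s) \lor (\lnot r \to q)): β-rule — branch into (s \to s)  //  (\lnot r \to q).
              branch 2.2.1.1 (add (s \to s)):
                (p \to r): β-rule — branch into \lnot p  //  r.
                  branch 2.2.1.1.1 (add \lnot p):
                    (s \to s): β-rule — branch into \lnot s  //  s.
                      branch 2.2.1.1.1.1 (add \lnot s):
                        ○ open, literals {p=0, s=0}.
                      branch 2.2.1.1.1.2 (add s):
                        ○ open, literals {p=0, s=1}.
                  branch 2.2.1.1.2 (add r):
                    (s \to s): β-rule — branch into \lnot s  //  s.
                      branch 2.2.1.1.2.1 (add \lnot s):
                        ○ open, literals {r=1, s=0}.
                      branch 2.2.1.1.2.2 (add s):
                        ○ open, literals {r=1, s=1}.
              branch 2.2.1.2 (add (\lnot r \to q)):
                (p \to r): β-rule — branch into \lnot p  //  r.
                  branch 2.2.1.2.1 (add \lnot p):
                    (\lnot r \to q): β-rule — branch into \lnot \lnot r  //  q.
                      branch 2.2.1.2.1.1 (add \lnot \lnot r):
                        ○ open, literals {p=0, r=1}.
                      branch 2.2.1.2.1.2 (add q):
                        ○ open, literals {p=0, q=1}.
                  branch 2.2.1.2.2 (add r):
                    (\lnot r \to q): β-rule — branch into \lnot \lnot r  //  q.
                      branch 2.2.1.2.2.1 (add \lnot \lnot r):
                        ○ open, literals {r=1}.
                      branch 2.2.1.2.2.2 (add q):
                        ○ open, literals {q=1, r=1}.
          branch 2.2.2 (add \lnot ((s \to s) \lor (\lnot r \to q)), \lnot (p \to r)):
            \lnot ((s \to s) \lor (\lnot r \to q)): α-rule — add \lnot (s \to s), \lnot (\lnot r \to q).
            \lnot (p \to r): α-rule — add p, \lnot r.
            \lnot (s \to s): α-rule — add s, \lnot s.
            × closes — contains both s and \lnot s.
2 branches closed, 10 open.
Each open branch fixes some atoms; the unmentioned ones are free. Counting distinct full assignments: branch {p=0} (q, r, s) contributes 8 new; branch {r=1} (p, q, s) contributes 4 new; branch {p=0, s=0} (q, r) contributes 0 new; branch {p=0, s=1} (q, r) contributes 0 new; branch {r=1, s=0} (p, q) contributes 0 new; branch {r=1, s=1} (p, q) contributes 0 new; branch {p=0, r=1} (q, s) contributes 0 new; branch {p=0, q=1} (r, s) contributes 0 new; branch {r=1} (p, q, s) contributes 0 new; branch {q=1, r=1} (p, s) contributes 0 new. Total: 12.

12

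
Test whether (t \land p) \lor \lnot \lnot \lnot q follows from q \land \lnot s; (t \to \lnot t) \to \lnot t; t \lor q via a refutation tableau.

No

Initial set: {T (q \land \lnot s); T ((t \to \lnot t) \to \lnot t); T (t \lor q); F ((t \land p) \lor \lnot \lnot \lnot q)}.
T (q \land \lnot s): α-rule — add T q, T \lnot s.
F ((t \land p) \lor \lnot \lnot \lnot q): α-rule — add F (t \land p), F \lnot \lnot \lnot q.
F \lnot \lnot \lnot q: drop double negation, giving F \lnot q.
T ((t \to \lnot t) \to \lnot t): β-rule — branch into F (t \to \lnot t)  //  T \lnot t.
  branch 1 (add F (t \to \lnot t)):
    F (t \to \lnot t): α-rule — add T t, F \lnot t.
    T (t \lor q): β-rule — branch into T t  //  T q.
      branch 1.1 (add T t):
        F (t \land p): β-rule — branch into F t  //  F p.
          branch 1.1.1 (add F t):
            × closes — contains both t and \lnot t.
          branch 1.1.2 (add F p):
            ○ open, literals {p=false, q=true, s=false, t=true}.
      branch 1.2 (add T q):
        F (t \land p): β-rule — branch into F t  //  F p.
          branch 1.2.1 (add F t):
            × closes — contains both t and \lnot t.
          branch 1.2.2 (add F p):
            ○ open, literals {p=false, q=true, s=false, t=true}.
  branch 2 (add T \lnot t):
    T (t \lor q): β-rule — branch into T t  //  T q.
      branch 2.1 (add T t):
        × closes — contains both t and \lnot t.
      branch 2.2 (add T q):
        F (t \land p): β-rule — branch into F t  //  F p.
          branch 2.2.1 (add F t):
            ○ open, literals {q=true, s=false, t=false}.
          branch 2.2.2 (add F p):
            ○ open, literals {p=false, q=true, s=false, t=false}.
3 branches closed, 4 open.
An open branch gives a countermodel: p=false, q=true, s=false, t=true (unmentioned atoms arbitrary); the premises hold there but the conclusion fails.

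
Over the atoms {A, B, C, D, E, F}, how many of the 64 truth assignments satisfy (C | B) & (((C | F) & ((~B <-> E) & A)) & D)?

5

Initial set: {((C | B) & (((C | F) & ((~B <-> E) & A)) & D))}.
((C | B) & (((C | F) & ((~B <-> E) & A)) & D)): α-rule — add (C | B), (((C | F) & ((~B <-> E) & A)) & D).
(((C | F) & ((~B <-> E) & A)) & D): α-rule — add ((C | F) & ((~B <-> E) & A)), D.
((C | F) & ((~B <-> E) & A)): α-rule — add (C | F), ((~B <-> E) & A).
((~B <-> E) & A): α-rule — add (~B <-> E), A.
(C | B): β-rule — branch into C  //  B.
  branch 1 (add C):
    (C | F): β-rule — branch into C  //  F.
      branch 1.1 (add C):
        (~B <-> E): β-rule — branch into ~B, E  //  ~~B, ~E.
          branch 1.1.1 (add ~B, E):
            ○ open, literals {A=T, B=F, C=T, D=T, E=T}.
          branch 1.1.2 (add ~~B, ~E):
            ○ open, literals {A=T, B=T, C=T, D=T, E=F}.
      branch 1.2 (add F):
        (~B <-> E): β-rule — branch into ~B, E  //  ~~B, ~E.
          branch 1.2.1 (add ~B, E):
            ○ open, literals {A=T, B=F, C=T, D=T, E=T, F=T}.
          branch 1.2.2 (add ~~B, ~E):
            ○ open, literals {A=T, B=T, C=T, D=T, E=F, F=T}.
  branch 2 (add B):
    (C | F): β-rule — branch into C  //  F.
      branch 2.1 (add C):
        (~B <-> E): β-rule — branch into ~B, E  //  ~~B, ~E.
          branch 2.1.1 (add ~B, E):
            × closes — contains both B and ~B.
          branch 2.1.2 (add ~~B, ~E):
            ○ open, literals {A=T, B=T, C=T, D=T, E=F}.
      branch 2.2 (add F):
        (~B <-> E): β-rule — branch into ~B, E  //  ~~B, ~E.
          branch 2.2.1 (add ~B, E):
            × closes — contains both B and ~B.
          branch 2.2.2 (add ~~B, ~E):
            ○ open, literals {A=T, B=T, D=T, E=F, F=T}.
2 branches closed, 6 open.
Each open branch fixes some atoms; the unmentioned ones are free. Counting distinct full assignments: branch {A=T, B=F, C=T, D=T, E=T} (F) contributes 2 new; branch {A=T, B=T, C=T, D=T, E=F} (F) contributes 2 new; branch {A=T, B=F, C=T, D=T, E=T, F=T} (none free) contributes 0 new; branch {A=T, B=T, C=T, D=T, E=F, F=T} (none free) contributes 0 new; branch {A=T, B=T, C=T, D=T, E=F} (F) contributes 0 new; branch {A=T, B=T, D=T, E=F, F=T} (C) contributes 1 new. Total: 5.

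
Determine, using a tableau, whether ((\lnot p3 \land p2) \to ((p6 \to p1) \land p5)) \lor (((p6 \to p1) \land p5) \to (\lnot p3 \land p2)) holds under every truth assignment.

Assume the negation and expand:
Initial set: {\lnot (((\lnot p3 \land p2) \to ((p6 \to p1) \land p5)) \lor (((p6 \to p1) \land p5) \to (\lnot p3 \land p2)))}.
\lnot (((\lnot p3 \land p2) \to ((p6 \to p1) \land p5)) \lor (((p6 \to p1) \land p5) \to (\lnot p3 \land p2))): α-rule — add \lnot ((\lnot p3 \land p2) \to ((p6 \to p1) \land p5)), \lnot (((p6 \to p1) \land p5) \to (\lnot p3 \land p2)).
\lnot ((\lnot p3 \land p2) \to ((p6 \to p1) \land p5)): α-rule — add (\lnot p3 \land p2), \lnot ((p6 \to p1) \land p5).
\lnot (((p6 \to p1) \land p5) \to (\lnot p3 \land p2)): α-rule — add ((p6 \to p1) \land p5), \lnot (\lnot p3 \land p2).
(\lnot p3 \land p2): α-rule — add \lnot p3, p2.
((p6 \to p1) \land p5): α-rule — add (p6 \to p1), p5.
\lnot ((p6 \to p1) \land p5): β-rule — branch into \lnot (p6 \to p1)  //  \lnot p5.
  branch 1 (add \lnot (p6 \to p1)):
    \lnot (p6 \to p1): α-rule — add p6, \lnot p1.
    \lnot (\lnot p3 \land p2): β-rule — branch into \lnot \lnot p3  //  \lnot p2.
      branch 1.1 (add \lnot \lnot p3):
        × closes — contains both p3 and \lnot p3.
      branch 1.2 (add \lnot p2):
        × closes — contains both p2 and \lnot p2.
  branch 2 (add \lnot p5):
    × closes — contains both p5 and \lnot p5.
All 3 branches close.
Every branch closed, so the negation is unsatisfiable and the formula is valid.

Valid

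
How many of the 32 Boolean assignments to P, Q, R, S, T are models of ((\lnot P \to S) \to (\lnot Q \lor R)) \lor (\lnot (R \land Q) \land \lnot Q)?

26

Initial set: {(((\lnot P \to S) \to (\lnot Q \lor R)) \lor (\lnot (R \land Q) \land \lnot Q))}.
(((\lnot P \to S) \to (\lnot Q \lor R)) \lor (\lnot (R \land Q) \land \lnot Q)): β-rule — branch into ((\lnot P \to S) \to (\lnot Q \lor R))  //  (\lnot (R \land Q) \land \lnot Q).
  branch 1 (add ((\lnot P \to S) \to (\lnot Q \lor R))):
    ((\lnot P \to S) \to (\lnot Q \lor R)): β-rule — branch into \lnot (\lnot P \to S)  //  (\lnot Q \lor R).
      branch 1.1 (add \lnot (\lnot P \to S)):
        \lnot (\lnot P \to S): α-rule — add \lnot P, \lnot S.
        ○ open, literals {P=0, S=0}.
      branch 1.2 (add (\lnot Q \lor R)):
        (\lnot Q \lor R): β-rule — branch into \lnot Q  //  R.
          branch 1.2.1 (add \lnot Q):
            ○ open, literals {Q=0}.
          branch 1.2.2 (add R):
            ○ open, literals {R=1}.
  branch 2 (add (\lnot (R \land Q) \land \lnot Q)):
    (\lnot (R \land Q) \land \lnot Q): α-rule — add \lnot (R \land Q), \lnot Q.
    \lnot (R \land Q): β-rule — branch into \lnot R  //  \lnot Q.
      branch 2.1 (add \lnot R):
        ○ open, literals {Q=0, R=0}.
      branch 2.2 (add \lnot Q):
        ○ open, literals {Q=0}.
0 branches closed, 5 open.
Each open branch fixes some atoms; the unmentioned ones are free. Counting distinct full assignments: branch {P=0, S=0} (Q, R, T) contributes 8 new; branch {Q=0} (P, R, S, T) contributes 12 new; branch {R=1} (P, Q, S, T) contributes 6 new; branch {Q=0, R=0} (P, S, T) contributes 0 new; branch {Q=0} (P, R, S, T) contributes 0 new. Total: 26.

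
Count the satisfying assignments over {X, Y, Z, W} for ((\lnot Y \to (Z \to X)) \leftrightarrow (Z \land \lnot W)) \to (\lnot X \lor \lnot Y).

Initial set: {T (((\lnot Y \to (Z \to X)) \leftrightarrow (Z \land \lnot W)) \to (\lnot X \lor \lnot Y))}.
T (((\lnot Y \to (Z \to X)) \leftrightarrow (Z \land \lnot W)) \to (\lnot X \lor \lnot Y)): β-rule — branch into F ((\lnot Y \to (Z \to X)) \leftrightarrow (Z \land \lnot W))  //  T (\lnot X \lor \lnot Y).
  branch 1 (add F ((\lnot Y \to (Z \to X)) \leftrightarrow (Z \land \lnot W))):
    F ((\lnot Y \to (Z \to X)) \leftrightarrow (Z \land \lnot W)): β-rule — branch into T (\lnot Y \to (Z \to X)), F (Z \land \lnot W)  //  F (\lnot Y \to (Z \to X)), T (Z \land \lnot W).
      branch 1.1 (add T (\lnot Y \to (Z \to X)), F (Z \land \lnot W)):
        T (\lnot Y \to (Z \to X)): β-rule — branch into F \lnot Y  //  T (Z \to X).
          branch 1.1.1 (add F \lnot Y):
            F (Z \land \lnot W): β-rule — branch into F Z  //  F \lnot W.
              branch 1.1.1.1 (add F Z):
                ○ open, literals {Y=true, Z=false}.
              branch 1.1.1.2 (add F \lnot W):
                ○ open, literals {W=true, Y=true}.
          branch 1.1.2 (add T (Z \to X)):
            F (Z \land \lnot W): β-rule — branch into F Z  //  F \lnot W.
              branch 1.1.2.1 (add F Z):
                T (Z \to X): β-rule — branch into F Z  //  T X.
                  branch 1.1.2.1.1 (add F Z):
                    ○ open, literals {Z=false}.
                  branch 1.1.2.1.2 (add T X):
                    ○ open, literals {X=true, Z=false}.
              branch 1.1.2.2 (add F \lnot W):
                T (Z \to X): β-rule — branch into F Z  //  T X.
                  branch 1.1.2.2.1 (add F Z):
                    ○ open, literals {W=true, Z=false}.
                  branch 1.1.2.2.2 (add T X):
                    ○ open, literals {W=true, X=true}.
      branch 1.2 (add F (\lnot Y \to (Z \to X)), T (Z \land \lnot W)):
        F (\lnot Y \to (Z \to X)): α-rule — add T \lnot Y, F (Z \to X).
        T (Z \land \lnot W): α-rule — add T Z, T \lnot W.
        F (Z \to X): α-rule — add T Z, F X.
        ○ open, literals {W=false, X=false, Y=false, Z=true}.
  branch 2 (add T (\lnot X \lor \lnot Y)):
    T (\lnot X \lor \lnot Y): β-rule — branch into T \lnot X  //  T \lnot Y.
      branch 2.1 (add T \lnot X):
        ○ open, literals {X=false}.
      branch 2.2 (add T \lnot Y):
        ○ open, literals {Y=false}.
0 branches closed, 9 open.
Each open branch fixes some atoms; the unmentioned ones are free. Counting distinct full assignments: branch {Y=true, Z=false} (X, W) contributes 4 new; branch {W=true, Y=true} (X, Z) contributes 2 new; branch {Z=false} (X, Y, W) contributes 4 new; branch {X=true, Z=false} (Y, W) contributes 0 new; branch {W=true, Z=false} (X, Y) contributes 0 new; branch {W=true, X=true} (Y, Z) contributes 1 new; branch {W=false, X=false, Y=false, Z=true} (none free) contributes 1 new; branch {X=false} (Y, Z, W) contributes 2 new; branch {Y=false} (X, Z, W) contributes 1 new. Total: 15.

15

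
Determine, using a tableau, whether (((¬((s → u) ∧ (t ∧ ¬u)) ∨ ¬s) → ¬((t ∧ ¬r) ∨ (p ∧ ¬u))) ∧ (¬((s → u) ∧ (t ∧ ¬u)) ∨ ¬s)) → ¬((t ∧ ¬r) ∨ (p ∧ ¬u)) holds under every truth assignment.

Valid

Assume the negation and expand:
Initial set: {¬((((¬((s → u) ∧ (t ∧ ¬u)) ∨ ¬s) → ¬((t ∧ ¬r) ∨ (p ∧ ¬u))) ∧ (¬((s → u) ∧ (t ∧ ¬u)) ∨ ¬s)) → ¬((t ∧ ¬r) ∨ (p ∧ ¬u)))}.
¬((((¬((s → u) ∧ (t ∧ ¬u)) ∨ ¬s) → ¬((t ∧ ¬r) ∨ (p ∧ ¬u))) ∧ (¬((s → u) ∧ (t ∧ ¬u)) ∨ ¬s)) → ¬((t ∧ ¬r) ∨ (p ∧ ¬u))): α-rule — add (((¬((s → u) ∧ (t ∧ ¬u)) ∨ ¬s) → ¬((t ∧ ¬r) ∨ (p ∧ ¬u))) ∧ (¬((s → u) ∧ (t ∧ ¬u)) ∨ ¬s)), ¬¬((t ∧ ¬r) ∨ (p ∧ ¬u)).
(((¬((s → u) ∧ (t ∧ ¬u)) ∨ ¬s) → ¬((t ∧ ¬r) ∨ (p ∧ ¬u))) ∧ (¬((s → u) ∧ (t ∧ ¬u)) ∨ ¬s)): α-rule — add ((¬((s → u) ∧ (t ∧ ¬u)) ∨ ¬s) → ¬((t ∧ ¬r) ∨ (p ∧ ¬u))), (¬((s → u) ∧ (t ∧ ¬u)) ∨ ¬s).
¬¬((t ∧ ¬r) ∨ (p ∧ ¬u)): β-rule — branch into (t ∧ ¬r)  //  (p ∧ ¬u).
  branch 1 (add (t ∧ ¬r)):
    (t ∧ ¬r): α-rule — add t, ¬r.
    ((¬((s → u) ∧ (t ∧ ¬u)) ∨ ¬s) → ¬((t ∧ ¬r) ∨ (p ∧ ¬u))): β-rule — branch into ¬(¬((s → u) ∧ (t ∧ ¬u)) ∨ ¬s)  //  ¬((t ∧ ¬r) ∨ (p ∧ ¬u)).
      branch 1.1 (add ¬(¬((s → u) ∧ (t ∧ ¬u)) ∨ ¬s)):
        ¬(¬((s → u) ∧ (t ∧ ¬u)) ∨ ¬s): α-rule — add ¬¬((s → u) ∧ (t ∧ ¬u)), ¬¬s.
        ¬¬((s → u) ∧ (t ∧ ¬u)): α-rule — add (s → u), (t ∧ ¬u).
        (t ∧ ¬u): α-rule — add t, ¬u.
        (¬((s → u) ∧ (t ∧ ¬u)) ∨ ¬s): β-rule — branch into ¬((s → u) ∧ (t ∧ ¬u))  //  ¬s.
          branch 1.1.1 (add ¬((s → u) ∧ (t ∧ ¬u))):
            (s → u): β-rule — branch into ¬s  //  u.
              branch 1.1.1.1 (add ¬s):
                × closes — contains both s and ¬s.
              branch 1.1.1.2 (add u):
                × closes — contains both u and ¬u.
          branch 1.1.2 (add ¬s):
            × closes — contains both s and ¬s.
      branch 1.2 (add ¬((t ∧ ¬r) ∨ (p ∧ ¬u))):
        ¬((t ∧ ¬r) ∨ (p ∧ ¬u)): α-rule — add ¬(t ∧ ¬r), ¬(p ∧ ¬u).
        (¬((s → u) ∧ (t ∧ ¬u)) ∨ ¬s): β-rule — branch into ¬((s → u) ∧ (t ∧ ¬u))  //  ¬s.
          branch 1.2.1 (add ¬((s → u) ∧ (t ∧ ¬u))):
            ¬(t ∧ ¬r): β-rule — branch into ¬t  //  ¬¬r.
              branch 1.2.1.1 (add ¬t):
                × closes — contains both t and ¬t.
              branch 1.2.1.2 (add ¬¬r):
                × closes — contains both r and ¬r.
          branch 1.2.2 (add ¬s):
            ¬(t ∧ ¬r): β-rule — branch into ¬t  //  ¬¬r.
              branch 1.2.2.1 (add ¬t):
                × closes — contains both t and ¬t.
              branch 1.2.2.2 (add ¬¬r):
                × closes — contains both r and ¬r.
  branch 2 (add (p ∧ ¬u)):
    (p ∧ ¬u): α-rule — add p, ¬u.
    ((¬((s → u) ∧ (t ∧ ¬u)) ∨ ¬s) → ¬((t ∧ ¬r) ∨ (p ∧ ¬u))): β-rule — branch into ¬(¬((s → u) ∧ (t ∧ ¬u)) ∨ ¬s)  //  ¬((t ∧ ¬r) ∨ (p ∧ ¬u)).
      branch 2.1 (add ¬(¬((s → u) ∧ (t ∧ ¬u)) ∨ ¬s)):
        ¬(¬((s → u) ∧ (t ∧ ¬u)) ∨ ¬s): α-rule — add ¬¬((s → u) ∧ (t ∧ ¬u)), ¬¬s.
        ¬¬((s → u) ∧ (t ∧ ¬u)): α-rule — add (s → u), (t ∧ ¬u).
        (t ∧ ¬u): α-rule — add t, ¬u.
        (¬((s → u) ∧ (t ∧ ¬u)) ∨ ¬s): β-rule — branch into ¬((s → u) ∧ (t ∧ ¬u))  //  ¬s.
          branch 2.1.1 (add ¬((s → u) ∧ (t ∧ ¬u))):
            (s → u): β-rule — branch into ¬s  //  u.
              branch 2.1.1.1 (add ¬s):
                × closes — contains both s and ¬s.
              branch 2.1.1.2 (add u):
                × closes — contains both u and ¬u.
          branch 2.1.2 (add ¬s):
            × closes — contains both s and ¬s.
      branch 2.2 (add ¬((t ∧ ¬r) ∨ (p ∧ ¬u))):
        ¬((t ∧ ¬r) ∨ (p ∧ ¬u)): α-rule — add ¬(t ∧ ¬r), ¬(p ∧ ¬u).
        (¬((s → u) ∧ (t ∧ ¬u)) ∨ ¬s): β-rule — branch into ¬((s → u) ∧ (t ∧ ¬u))  //  ¬s.
          branch 2.2.1 (add ¬((s → u) ∧ (t ∧ ¬u))):
            ¬(t ∧ ¬r): β-rule — branch into ¬t  //  ¬¬r.
              branch 2.2.1.1 (add ¬t):
                ¬(p ∧ ¬u): β-rule — branch into ¬p  //  ¬¬u.
                  branch 2.2.1.1.1 (add ¬p):
                    × closes — contains both p and ¬p.
                  branch 2.2.1.1.2 (add ¬¬u):
                    × closes — contains both u and ¬u.
              branch 2.2.1.2 (add ¬¬r):
                ¬(p ∧ ¬u): β-rule — branch into ¬p  //  ¬¬u.
                  branch 2.2.1.2.1 (add ¬p):
                    × closes — contains both p and ¬p.
                  branch 2.2.1.2.2 (add ¬¬u):
                    × closes — contains both u and ¬u.
          branch 2.2.2 (add ¬s):
            ¬(t ∧ ¬r): β-rule — branch into ¬t  //  ¬¬r.
              branch 2.2.2.1 (add ¬t):
                ¬(p ∧ ¬u): β-rule — branch into ¬p  //  ¬¬u.
                  branch 2.2.2.1.1 (add ¬p):
                    × closes — contains both p and ¬p.
                  branch 2.2.2.1.2 (add ¬¬u):
                    × closes — contains both u and ¬u.
              branch 2.2.2.2 (add ¬¬r):
                ¬(p ∧ ¬u): β-rule — branch into ¬p  //  ¬¬u.
                  branch 2.2.2.2.1 (add ¬p):
                    × closes — contains both p and ¬p.
                  branch 2.2.2.2.2 (add ¬¬u):
                    × closes — contains both u and ¬u.
All 18 branches close.
Every branch closed, so the negation is unsatisfiable and the formula is valid.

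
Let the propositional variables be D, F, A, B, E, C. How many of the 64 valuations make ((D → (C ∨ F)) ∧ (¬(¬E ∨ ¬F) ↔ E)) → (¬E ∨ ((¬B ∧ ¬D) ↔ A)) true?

56

Initial set: {(((D → (C ∨ F)) ∧ (¬(¬E ∨ ¬F) ↔ E)) → (¬E ∨ ((¬B ∧ ¬D) ↔ A)))}.
(((D → (C ∨ F)) ∧ (¬(¬E ∨ ¬F) ↔ E)) → (¬E ∨ ((¬B ∧ ¬D) ↔ A))): β-rule — branch into ¬((D → (C ∨ F)) ∧ (¬(¬E ∨ ¬F) ↔ E))  //  (¬E ∨ ((¬B ∧ ¬D) ↔ A)).
  branch 1 (add ¬((D → (C ∨ F)) ∧ (¬(¬E ∨ ¬F) ↔ E))):
    ¬((D → (C ∨ F)) ∧ (¬(¬E ∨ ¬F) ↔ E)): β-rule — branch into ¬(D → (C ∨ F))  //  ¬(¬(¬E ∨ ¬F) ↔ E).
      branch 1.1 (add ¬(D → (C ∨ F))):
        ¬(D → (C ∨ F)): α-rule — add D, ¬(C ∨ F).
        ¬(C ∨ F): α-rule — add ¬C, ¬F.
        ○ open, literals {C=0, D=1, F=0}.
      branch 1.2 (add ¬(¬(¬E ∨ ¬F) ↔ E)):
        ¬(¬(¬E ∨ ¬F) ↔ E): β-rule — branch into ¬(¬E ∨ ¬F), ¬E  //  ¬¬(¬E ∨ ¬F), E.
          branch 1.2.1 (add ¬(¬E ∨ ¬F), ¬E):
            ¬(¬E ∨ ¬F): α-rule — add ¬¬E, ¬¬F.
            × closes — contains both E and ¬E.
          branch 1.2.2 (add ¬¬(¬E ∨ ¬F), E):
            ¬¬(¬E ∨ ¬F): β-rule — branch into ¬E  //  ¬F.
              branch 1.2.2.1 (add ¬E):
                × closes — contains both E and ¬E.
              branch 1.2.2.2 (add ¬F):
                ○ open, literals {E=1, F=0}.
  branch 2 (add (¬E ∨ ((¬B ∧ ¬D) ↔ A))):
    (¬E ∨ ((¬B ∧ ¬D) ↔ A)): β-rule — branch into ¬E  //  ((¬B ∧ ¬D) ↔ A).
      branch 2.1 (add ¬E):
        ○ open, literals {E=0}.
      branch 2.2 (add ((¬B ∧ ¬D) ↔ A)):
        ((¬B ∧ ¬D) ↔ A): β-rule — branch into (¬B ∧ ¬D), A  //  ¬(¬B ∧ ¬D), ¬A.
          branch 2.2.1 (add (¬B ∧ ¬D), A):
            (¬B ∧ ¬D): α-rule — add ¬B, ¬D.
            ○ open, literals {A=1, B=0, D=0}.
          branch 2.2.2 (add ¬(¬B ∧ ¬D), ¬A):
            ¬(¬B ∧ ¬D): β-rule — branch into ¬¬B  //  ¬¬D.
              branch 2.2.2.1 (add ¬¬B):
                ○ open, literals {A=0, B=1}.
              branch 2.2.2.2 (add ¬¬D):
                ○ open, literals {A=0, D=1}.
2 branches closed, 6 open.
Each open branch fixes some atoms; the unmentioned ones are free. Counting distinct full assignments: branch {C=0, D=1, F=0} (A, B, E) contributes 8 new; branch {E=1, F=0} (D, A, B, C) contributes 12 new; branch {E=0} (D, F, A, B, C) contributes 28 new; branch {A=1, B=0, D=0} (F, E, C) contributes 2 new; branch {A=0, B=1} (D, F, E, C) contributes 4 new; branch {A=0, D=1} (F, B, E, C) contributes 2 new. Total: 56.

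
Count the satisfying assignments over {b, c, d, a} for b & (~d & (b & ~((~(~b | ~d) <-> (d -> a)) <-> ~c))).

2

Initial set: {(b & (~d & (b & ~((~(~b | ~d) <-> (d -> a)) <-> ~c))))}.
(b & (~d & (b & ~((~(~b | ~d) <-> (d -> a)) <-> ~c)))): α-rule — add b, (~d & (b & ~((~(~b | ~d) <-> (d -> a)) <-> ~c))).
(~d & (b & ~((~(~b | ~d) <-> (d -> a)) <-> ~c))): α-rule — add ~d, (b & ~((~(~b | ~d) <-> (d -> a)) <-> ~c)).
(b & ~((~(~b | ~d) <-> (d -> a)) <-> ~c)): α-rule — add b, ~((~(~b | ~d) <-> (d -> a)) <-> ~c).
~((~(~b | ~d) <-> (d -> a)) <-> ~c): β-rule — branch into (~(~b | ~d) <-> (d -> a)), ~~c  //  ~(~(~b | ~d) <-> (d -> a)), ~c.
  branch 1 (add (~(~b | ~d) <-> (d -> a)), ~~c):
    (~(~b | ~d) <-> (d -> a)): β-rule — branch into ~(~b | ~d), (d -> a)  //  ~~(~b | ~d), ~(d -> a).
      branch 1.1 (add ~(~b | ~d), (d -> a)):
        ~(~b | ~d): α-rule — add ~~b, ~~d.
        × closes — contains both d and ~d.
      branch 1.2 (add ~~(~b | ~d), ~(d -> a)):
        ~(d -> a): α-rule — add d, ~a.
        × closes — contains both d and ~d.
  branch 2 (add ~(~(~b | ~d) <-> (d -> a)), ~c):
    ~(~(~b | ~d) <-> (d -> a)): β-rule — branch into ~(~b | ~d), ~(d -> a)  //  ~~(~b | ~d), (d -> a).
      branch 2.1 (add ~(~b | ~d), ~(d -> a)):
        ~(~b | ~d): α-rule — add ~~b, ~~d.
        × closes — contains both d and ~d.
      branch 2.2 (add ~~(~b | ~d), (d -> a)):
        ~~(~b | ~d): β-rule — branch into ~b  //  ~d.
          branch 2.2.1 (add ~b):
            × closes — contains both b and ~b.
          branch 2.2.2 (add ~d):
            (d -> a): β-rule — branch into ~d  //  a.
              branch 2.2.2.1 (add ~d):
                ○ open, literals {b=true, c=false, d=false}.
              branch 2.2.2.2 (add a):
                ○ open, literals {a=true, b=true, c=false, d=false}.
4 branches closed, 2 open.
Each open branch fixes some atoms; the unmentioned ones are free. Counting distinct full assignments: branch {b=true, c=false, d=false} (a) contributes 2 new; branch {a=true, b=true, c=false, d=false} (none free) contributes 0 new. Total: 2.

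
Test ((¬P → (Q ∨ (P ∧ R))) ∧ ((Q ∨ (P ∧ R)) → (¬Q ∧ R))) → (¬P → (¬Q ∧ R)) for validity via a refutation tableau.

Valid

Assume the negation and expand:
Initial set: {¬(((¬P → (Q ∨ (P ∧ R))) ∧ ((Q ∨ (P ∧ R)) → (¬Q ∧ R))) → (¬P → (¬Q ∧ R)))}.
¬(((¬P → (Q ∨ (P ∧ R))) ∧ ((Q ∨ (P ∧ R)) → (¬Q ∧ R))) → (¬P → (¬Q ∧ R))): α-rule — add ((¬P → (Q ∨ (P ∧ R))) ∧ ((Q ∨ (P ∧ R)) → (¬Q ∧ R))), ¬(¬P → (¬Q ∧ R)).
((¬P → (Q ∨ (P ∧ R))) ∧ ((Q ∨ (P ∧ R)) → (¬Q ∧ R))): α-rule — add (¬P → (Q ∨ (P ∧ R))), ((Q ∨ (P ∧ R)) → (¬Q ∧ R)).
¬(¬P → (¬Q ∧ R)): α-rule — add ¬P, ¬(¬Q ∧ R).
(¬P → (Q ∨ (P ∧ R))): β-rule — branch into ¬¬P  //  (Q ∨ (P ∧ R)).
  branch 1 (add ¬¬P):
    × closes — contains both P and ¬P.
  branch 2 (add (Q ∨ (P ∧ R))):
    ((Q ∨ (P ∧ R)) → (¬Q ∧ R)): β-rule — branch into ¬(Q ∨ (P ∧ R))  //  (¬Q ∧ R).
      branch 2.1 (add ¬(Q ∨ (P ∧ R))):
        ¬(Q ∨ (P ∧ R)): α-rule — add ¬Q, ¬(P ∧ R).
        ¬(¬Q ∧ R): β-rule — branch into ¬¬Q  //  ¬R.
          branch 2.1.1 (add ¬¬Q):
            × closes — contains both Q and ¬Q.
          branch 2.1.2 (add ¬R):
            (Q ∨ (P ∧ R)): β-rule — branch into Q  //  (P ∧ R).
              branch 2.1.2.1 (add Q):
                × closes — contains both Q and ¬Q.
              branch 2.1.2.2 (add (P ∧ R)):
                (P ∧ R): α-rule — add P, R.
                × closes — contains both P and ¬P.
      branch 2.2 (add (¬Q ∧ R)):
        (¬Q ∧ R): α-rule — add ¬Q, R.
        ¬(¬Q ∧ R): β-rule — branch into ¬¬Q  //  ¬R.
          branch 2.2.1 (add ¬¬Q):
            × closes — contains both Q and ¬Q.
          branch 2.2.2 (add ¬R):
            × closes — contains both R and ¬R.
All 6 branches close.
Every branch closed, so the negation is unsatisfiable and the formula is valid.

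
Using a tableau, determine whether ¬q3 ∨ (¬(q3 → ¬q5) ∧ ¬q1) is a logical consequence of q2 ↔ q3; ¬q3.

Yes

Initial set: {(q2 ↔ q3); ¬q3; ¬(¬q3 ∨ (¬(q3 → ¬q5) ∧ ¬q1))}.
¬(¬q3 ∨ (¬(q3 → ¬q5) ∧ ¬q1)): α-rule — add ¬¬q3, ¬(¬(q3 → ¬q5) ∧ ¬q1).
× closes — contains both q3 and ¬q3.
All 1 branch closes.
Every branch closed, so the premises entail the conclusion.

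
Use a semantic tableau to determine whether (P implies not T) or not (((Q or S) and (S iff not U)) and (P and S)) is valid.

Not valid

Assume the negation and expand:
Initial set: {F ((P implies not T) or not (((Q or S) and (S iff not U)) and (P and S)))}.
F ((P implies not T) or not (((Q or S) and (S iff not U)) and (P and S))): α-rule — add F (P implies not T), F not (((Q or S) and (S iff not U)) and (P and S)).
F (P implies not T): α-rule — add T P, F not T.
F not (((Q or S) and (S iff not U)) and (P and S)): α-rule — add T ((Q or S) and (S iff not U)), T (P and S).
T ((Q or S) and (S iff not U)): α-rule — add T (Q or S), T (S iff not U).
T (P and S): α-rule — add T P, T S.
T (Q or S): β-rule — branch into T Q  //  T S.
  branch 1 (add T Q):
    T (S iff not U): β-rule — branch into T S, T not U  //  F S, F not U.
      branch 1.1 (add T S, T not U):
        ○ open, literals {P=T, Q=T, S=T, T=T, U=F}.
      branch 1.2 (add F S, F not U):
        × closes — contains both S and not S.
  branch 2 (add T S):
    T (S iff not U): β-rule — branch into T S, T not U  //  F S, F not U.
      branch 2.1 (add T S, T not U):
        ○ open, literals {P=T, S=T, T=T, U=F}.
      branch 2.2 (add F S, F not U):
        × closes — contains both S and not S.
2 branches closed, 2 open.
An open branch gives a countermodel: P=T, Q=T, S=T, T=T, U=F (unmentioned atoms arbitrary); under it the original formula is false.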